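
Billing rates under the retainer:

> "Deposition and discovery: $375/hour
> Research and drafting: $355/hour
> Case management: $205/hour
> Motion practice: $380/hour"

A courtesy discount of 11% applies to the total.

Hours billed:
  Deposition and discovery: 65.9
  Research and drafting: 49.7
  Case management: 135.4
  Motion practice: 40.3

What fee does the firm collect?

Deposition and discovery: 65.9 × $375 = $24,712.50
Research and drafting: 49.7 × $355 = $17,643.50
Case management: 135.4 × $205 = $27,757.00
Motion practice: 40.3 × $380 = $15,314.00
Subtotal: $85,427.00
Less 11% discount: −$9,396.97
Total: $85,427.00 − $9,396.97 = $76,030.03

$76,030.03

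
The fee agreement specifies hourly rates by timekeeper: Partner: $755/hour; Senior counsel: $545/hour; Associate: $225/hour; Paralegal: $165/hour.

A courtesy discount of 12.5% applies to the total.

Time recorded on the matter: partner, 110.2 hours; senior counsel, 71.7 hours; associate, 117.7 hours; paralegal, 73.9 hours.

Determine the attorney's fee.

$140,834.31

Partner: 110.2 × $755 = $83,201.00
Senior counsel: 71.7 × $545 = $39,076.50
Associate: 117.7 × $225 = $26,482.50
Paralegal: 73.9 × $165 = $12,193.50
Subtotal: $160,953.50
Less 12.5% discount: −$20,119.19
Total: $160,953.50 − $20,119.19 = $140,834.31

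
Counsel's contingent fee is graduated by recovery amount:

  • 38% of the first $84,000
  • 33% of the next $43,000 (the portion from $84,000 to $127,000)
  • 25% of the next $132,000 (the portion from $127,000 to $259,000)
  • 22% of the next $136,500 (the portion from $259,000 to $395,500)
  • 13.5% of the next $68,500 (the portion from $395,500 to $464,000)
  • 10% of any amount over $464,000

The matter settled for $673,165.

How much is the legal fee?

First $84,000 at 38% = $31,920.00
Next $43,000 at 33% = $14,190.00
Next $132,000 at 25% = $33,000.00
Next $136,500 at 22% = $30,030.00
Next $68,500 at 13.5% = $9,247.50
Remaining $209,165 at 10% = $20,916.50
Fee: $31,920.00 + $14,190.00 + $33,000.00 + $30,030.00 + $9,247.50 + $20,916.50 = $139,304.00

$139,304.00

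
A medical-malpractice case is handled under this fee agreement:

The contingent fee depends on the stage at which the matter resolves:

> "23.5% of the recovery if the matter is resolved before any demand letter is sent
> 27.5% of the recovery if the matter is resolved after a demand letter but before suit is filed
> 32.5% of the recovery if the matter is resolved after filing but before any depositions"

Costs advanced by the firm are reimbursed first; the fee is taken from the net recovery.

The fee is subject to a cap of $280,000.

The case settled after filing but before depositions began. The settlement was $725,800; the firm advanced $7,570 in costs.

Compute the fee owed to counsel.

Fee base (net of costs): $725,800 − $7,570 = $718,230
The matter settled after filing but before depositions began, so the 32.5% rate applies.
$718,230 × 32.5% = $233,424.75
$233,424.75 is under the $280,000 cap.

$233,424.75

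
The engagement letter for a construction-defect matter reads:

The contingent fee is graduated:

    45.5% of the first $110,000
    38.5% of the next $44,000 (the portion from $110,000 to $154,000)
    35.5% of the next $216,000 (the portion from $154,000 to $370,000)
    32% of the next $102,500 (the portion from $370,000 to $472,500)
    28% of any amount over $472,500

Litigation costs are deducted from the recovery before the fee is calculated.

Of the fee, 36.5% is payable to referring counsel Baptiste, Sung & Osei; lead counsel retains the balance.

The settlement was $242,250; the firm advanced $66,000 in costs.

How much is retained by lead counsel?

Fee base (net of costs): $242,250 − $66,000 = $176,250
First $110,000 at 45.5% = $50,050.00
Next $44,000 at 38.5% = $16,940.00
Remaining $22,250 at 35.5% = $7,898.75
Fee: $50,050.00 + $16,940.00 + $7,898.75 = $74,888.75
Referral share: 36.5% of $74,888.75 = $27,334.39; lead counsel retains $74,888.75 − $27,334.39 = $47,554.36.

$47,554.36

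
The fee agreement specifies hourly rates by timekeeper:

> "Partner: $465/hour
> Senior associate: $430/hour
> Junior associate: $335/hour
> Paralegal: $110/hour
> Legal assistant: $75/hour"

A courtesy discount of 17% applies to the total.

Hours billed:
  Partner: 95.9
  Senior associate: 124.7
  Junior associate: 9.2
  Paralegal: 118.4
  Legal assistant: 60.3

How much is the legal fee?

Partner: 95.9 × $465 = $44,593.50
Senior associate: 124.7 × $430 = $53,621.00
Junior associate: 9.2 × $335 = $3,082.00
Paralegal: 118.4 × $110 = $13,024.00
Legal assistant: 60.3 × $75 = $4,522.50
Subtotal: $118,843.00
Less 17% discount: −$20,203.31
Total: $118,843.00 − $20,203.31 = $98,639.69

$98,639.69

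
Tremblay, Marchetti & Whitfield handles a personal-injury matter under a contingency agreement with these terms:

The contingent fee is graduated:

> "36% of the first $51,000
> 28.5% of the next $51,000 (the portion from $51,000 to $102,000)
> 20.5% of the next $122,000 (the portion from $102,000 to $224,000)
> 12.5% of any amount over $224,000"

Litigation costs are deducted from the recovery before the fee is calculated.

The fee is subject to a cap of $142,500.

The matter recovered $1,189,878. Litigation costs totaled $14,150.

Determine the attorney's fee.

Fee base (net of costs): $1,189,878 − $14,150 = $1,175,728
First $51,000 at 36% = $18,360.00
Next $51,000 at 28.5% = $14,535.00
Next $122,000 at 20.5% = $25,010.00
Remaining $951,728 at 12.5% = $118,966.00
Fee: $18,360.00 + $14,535.00 + $25,010.00 + $118,966.00 = $176,871.00
$176,871.00 exceeds the $142,500 cap, so the fee is capped at $142,500.00.

$142,500.00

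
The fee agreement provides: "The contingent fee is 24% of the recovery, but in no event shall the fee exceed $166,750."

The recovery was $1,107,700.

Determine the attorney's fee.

24% of $1,107,700 = $265,848.00
That exceeds the $166,750 cap, so the fee is capped at $166,750.

$166,750.00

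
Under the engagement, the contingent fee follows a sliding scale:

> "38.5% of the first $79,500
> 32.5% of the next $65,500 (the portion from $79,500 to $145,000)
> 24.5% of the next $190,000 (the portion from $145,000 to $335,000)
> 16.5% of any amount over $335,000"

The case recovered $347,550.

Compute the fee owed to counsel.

$100,515.75

First $79,500 at 38.5% = $30,607.50
Next $65,500 at 32.5% = $21,287.50
Next $190,000 at 24.5% = $46,550.00
Remaining $12,550 at 16.5% = $2,070.75
Fee: $30,607.50 + $21,287.50 + $46,550.00 + $2,070.75 = $100,515.75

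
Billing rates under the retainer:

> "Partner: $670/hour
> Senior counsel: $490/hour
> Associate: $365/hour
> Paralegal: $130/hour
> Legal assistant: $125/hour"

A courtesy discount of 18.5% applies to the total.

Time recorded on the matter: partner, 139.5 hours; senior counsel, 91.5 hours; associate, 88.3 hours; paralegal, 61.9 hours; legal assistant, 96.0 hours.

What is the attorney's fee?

Partner: 139.5 × $670 = $93,465.00
Senior counsel: 91.5 × $490 = $44,835.00
Associate: 88.3 × $365 = $32,229.50
Paralegal: 61.9 × $130 = $8,047.00
Legal assistant: 96.0 × $125 = $12,000.00
Subtotal: $190,576.50
Less 18.5% discount: −$35,256.65
Total: $190,576.50 − $35,256.65 = $155,319.85

$155,319.85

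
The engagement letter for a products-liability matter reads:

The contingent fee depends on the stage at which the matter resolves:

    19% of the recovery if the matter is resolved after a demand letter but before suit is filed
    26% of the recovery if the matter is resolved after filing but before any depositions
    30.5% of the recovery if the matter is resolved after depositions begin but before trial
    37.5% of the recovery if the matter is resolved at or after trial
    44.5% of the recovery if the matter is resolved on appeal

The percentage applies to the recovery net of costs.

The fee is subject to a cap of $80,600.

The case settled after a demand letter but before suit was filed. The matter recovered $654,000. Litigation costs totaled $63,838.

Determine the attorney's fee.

$80,600.00

Fee base (net of costs): $654,000 − $63,838 = $590,162
The matter settled after a demand letter but before suit was filed, so the 19% rate applies.
$590,162 × 19% = $112,130.78
$112,130.78 exceeds the $80,600 cap, so the fee is capped at $80,600.00.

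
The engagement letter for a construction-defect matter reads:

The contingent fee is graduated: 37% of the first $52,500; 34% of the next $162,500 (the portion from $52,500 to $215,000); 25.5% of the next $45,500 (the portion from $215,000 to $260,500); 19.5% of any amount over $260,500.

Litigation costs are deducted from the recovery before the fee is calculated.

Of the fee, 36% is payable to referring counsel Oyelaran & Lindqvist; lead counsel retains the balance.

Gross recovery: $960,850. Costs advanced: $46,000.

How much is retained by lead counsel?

Fee base (net of costs): $960,850 − $46,000 = $914,850
First $52,500 at 37% = $19,425.00
Next $162,500 at 34% = $55,250.00
Next $45,500 at 25.5% = $11,602.50
Remaining $654,350 at 19.5% = $127,598.25
Fee: $19,425.00 + $55,250.00 + $11,602.50 + $127,598.25 = $213,875.75
Referral share: 36% of $213,875.75 = $76,995.27; lead counsel retains $213,875.75 − $76,995.27 = $136,880.48.

$136,880.48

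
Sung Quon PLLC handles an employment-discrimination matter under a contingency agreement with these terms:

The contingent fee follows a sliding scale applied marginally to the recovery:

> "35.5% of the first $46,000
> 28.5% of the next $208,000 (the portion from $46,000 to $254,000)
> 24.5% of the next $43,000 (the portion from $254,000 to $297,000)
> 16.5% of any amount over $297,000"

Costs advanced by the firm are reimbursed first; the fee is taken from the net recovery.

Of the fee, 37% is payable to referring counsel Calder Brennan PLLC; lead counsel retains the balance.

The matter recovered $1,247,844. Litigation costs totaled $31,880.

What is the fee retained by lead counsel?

$149,797.66

Fee base (net of costs): $1,247,844 − $31,880 = $1,215,964
First $46,000 at 35.5% = $16,330.00
Next $208,000 at 28.5% = $59,280.00
Next $43,000 at 24.5% = $10,535.00
Remaining $918,964 at 16.5% = $151,629.06
Fee: $16,330.00 + $59,280.00 + $10,535.00 + $151,629.06 = $237,774.06
Referral share: 37% of $237,774.06 = $87,976.40; lead counsel retains $237,774.06 − $87,976.40 = $149,797.66.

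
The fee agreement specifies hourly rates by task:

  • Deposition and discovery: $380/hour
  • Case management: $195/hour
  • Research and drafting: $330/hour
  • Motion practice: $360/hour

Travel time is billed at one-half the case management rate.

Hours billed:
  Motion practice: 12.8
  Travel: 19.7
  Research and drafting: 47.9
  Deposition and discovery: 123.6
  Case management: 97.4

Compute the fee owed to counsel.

$88,296.75

Deposition and discovery: 123.6 × $380 = $46,968.00
Case management: 97.4 × $195 = $18,993.00
Research and drafting: 47.9 × $330 = $15,807.00
Motion practice: 12.8 × $360 = $4,608.00
Subtotal: $46,968.00 + $18,993.00 + $15,807.00 + $4,608.00 = $86,376.00
Travel: 19.7 × ($195 ÷ 2) = 19.7 × $97.50 = $1,920.75
Total: $86,376.00 + $1,920.75 = $88,296.75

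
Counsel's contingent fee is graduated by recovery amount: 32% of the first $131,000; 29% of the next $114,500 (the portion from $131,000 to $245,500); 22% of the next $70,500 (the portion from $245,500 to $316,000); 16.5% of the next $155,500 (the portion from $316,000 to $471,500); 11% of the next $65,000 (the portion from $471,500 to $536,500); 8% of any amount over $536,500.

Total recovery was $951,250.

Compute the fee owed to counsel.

$156,622.50

First $131,000 at 32% = $41,920.00
Next $114,500 at 29% = $33,205.00
Next $70,500 at 22% = $15,510.00
Next $155,500 at 16.5% = $25,657.50
Next $65,000 at 11% = $7,150.00
Remaining $414,750 at 8% = $33,180.00
Fee: $41,920.00 + $33,205.00 + $15,510.00 + $25,657.50 + $7,150.00 + $33,180.00 = $156,622.50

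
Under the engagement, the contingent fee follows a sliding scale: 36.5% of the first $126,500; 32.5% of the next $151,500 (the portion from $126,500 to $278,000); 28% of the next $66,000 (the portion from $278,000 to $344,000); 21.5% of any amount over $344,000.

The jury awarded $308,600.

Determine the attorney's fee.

$103,978.00

First $126,500 at 36.5% = $46,172.50
Next $151,500 at 32.5% = $49,237.50
Remaining $30,600 at 28% = $8,568.00
Fee: $46,172.50 + $49,237.50 + $8,568.00 = $103,978.00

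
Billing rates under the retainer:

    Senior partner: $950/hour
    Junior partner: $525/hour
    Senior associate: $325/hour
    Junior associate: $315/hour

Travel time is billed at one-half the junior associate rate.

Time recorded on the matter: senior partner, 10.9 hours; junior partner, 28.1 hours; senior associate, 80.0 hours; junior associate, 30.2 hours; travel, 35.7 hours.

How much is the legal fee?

$66,243.25

Senior partner: 10.9 × $950 = $10,355.00
Junior partner: 28.1 × $525 = $14,752.50
Senior associate: 80.0 × $325 = $26,000.00
Junior associate: 30.2 × $315 = $9,513.00
Subtotal: $10,355.00 + $14,752.50 + $26,000.00 + $9,513.00 = $60,620.50
Travel: 35.7 × ($315 ÷ 2) = 35.7 × $157.50 = $5,622.75
Total: $60,620.50 + $5,622.75 = $66,243.25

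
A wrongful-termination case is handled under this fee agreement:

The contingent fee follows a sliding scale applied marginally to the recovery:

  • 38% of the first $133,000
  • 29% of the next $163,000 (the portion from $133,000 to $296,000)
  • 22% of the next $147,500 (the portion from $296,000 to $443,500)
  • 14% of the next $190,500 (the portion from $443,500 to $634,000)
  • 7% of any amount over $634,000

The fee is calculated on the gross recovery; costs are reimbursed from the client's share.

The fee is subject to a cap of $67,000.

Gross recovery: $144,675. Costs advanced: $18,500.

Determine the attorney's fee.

Fee base is the gross recovery, $144,675; costs are reimbursed separately.
First $133,000 at 38% = $50,540.00
Remaining $11,675 at 29% = $3,385.75
Fee: $50,540.00 + $3,385.75 = $53,925.75
$53,925.75 is under the $67,000 cap.

$53,925.75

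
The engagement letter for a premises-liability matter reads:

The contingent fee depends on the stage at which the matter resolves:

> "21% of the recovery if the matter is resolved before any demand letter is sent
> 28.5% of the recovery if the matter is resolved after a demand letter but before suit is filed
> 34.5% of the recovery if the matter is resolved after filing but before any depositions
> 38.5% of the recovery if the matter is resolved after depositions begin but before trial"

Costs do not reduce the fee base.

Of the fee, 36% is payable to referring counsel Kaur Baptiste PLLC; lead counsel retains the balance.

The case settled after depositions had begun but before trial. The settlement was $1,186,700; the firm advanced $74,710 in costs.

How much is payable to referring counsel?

Fee base is the gross recovery, $1,186,700; costs are reimbursed separately.
The matter settled after depositions had begun but before trial, so the 38.5% rate applies.
$1,186,700 × 38.5% = $456,879.50
Referral share: 36% of $456,879.50 = $164,476.62; lead counsel retains $456,879.50 − $164,476.62 = $292,402.88.

$164,476.62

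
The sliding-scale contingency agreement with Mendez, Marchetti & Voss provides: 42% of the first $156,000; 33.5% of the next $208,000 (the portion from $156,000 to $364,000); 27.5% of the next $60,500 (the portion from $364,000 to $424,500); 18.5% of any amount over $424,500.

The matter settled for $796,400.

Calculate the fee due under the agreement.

First $156,000 at 42% = $65,520.00
Next $208,000 at 33.5% = $69,680.00
Next $60,500 at 27.5% = $16,637.50
Remaining $371,900 at 18.5% = $68,801.50
Fee: $65,520.00 + $69,680.00 + $16,637.50 + $68,801.50 = $220,639.00

$220,639.00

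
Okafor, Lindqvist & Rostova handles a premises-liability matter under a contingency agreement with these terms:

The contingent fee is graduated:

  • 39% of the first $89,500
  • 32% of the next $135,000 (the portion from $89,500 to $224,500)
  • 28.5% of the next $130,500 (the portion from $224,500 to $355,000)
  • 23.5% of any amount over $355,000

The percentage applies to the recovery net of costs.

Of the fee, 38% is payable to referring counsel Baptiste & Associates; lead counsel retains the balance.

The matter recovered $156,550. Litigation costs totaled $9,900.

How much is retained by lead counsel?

Fee base (net of costs): $156,550 − $9,900 = $146,650
First $89,500 at 39% = $34,905.00
Remaining $57,150 at 32% = $18,288.00
Fee: $34,905.00 + $18,288.00 = $53,193.00
Referral share: 38% of $53,193.00 = $20,213.34; lead counsel retains $53,193.00 − $20,213.34 = $32,979.66.

$32,979.66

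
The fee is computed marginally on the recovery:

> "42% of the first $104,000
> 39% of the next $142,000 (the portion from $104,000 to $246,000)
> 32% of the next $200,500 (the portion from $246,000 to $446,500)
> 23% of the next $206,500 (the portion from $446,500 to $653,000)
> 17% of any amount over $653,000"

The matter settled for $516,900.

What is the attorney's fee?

First $104,000 at 42% = $43,680.00
Next $142,000 at 39% = $55,380.00
Next $200,500 at 32% = $64,160.00
Remaining $70,400 at 23% = $16,192.00
Fee: $43,680.00 + $55,380.00 + $64,160.00 + $16,192.00 = $179,412.00

$179,412.00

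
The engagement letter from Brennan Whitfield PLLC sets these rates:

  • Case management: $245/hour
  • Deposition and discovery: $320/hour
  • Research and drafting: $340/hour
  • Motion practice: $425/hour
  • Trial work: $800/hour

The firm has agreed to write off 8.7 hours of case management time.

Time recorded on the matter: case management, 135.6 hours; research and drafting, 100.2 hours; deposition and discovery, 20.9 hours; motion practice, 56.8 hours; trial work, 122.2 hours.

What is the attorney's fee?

$193,746.50

Case management: 135.6 × $245 = $33,222.00
Deposition and discovery: 20.9 × $320 = $6,688.00
Research and drafting: 100.2 × $340 = $34,068.00
Motion practice: 56.8 × $425 = $24,140.00
Trial work: 122.2 × $800 = $97,760.00
Subtotal: $195,878.00
Write-off: 8.7 × $245 = $2,131.50
Total: $195,878.00 − $2,131.50 = $193,746.50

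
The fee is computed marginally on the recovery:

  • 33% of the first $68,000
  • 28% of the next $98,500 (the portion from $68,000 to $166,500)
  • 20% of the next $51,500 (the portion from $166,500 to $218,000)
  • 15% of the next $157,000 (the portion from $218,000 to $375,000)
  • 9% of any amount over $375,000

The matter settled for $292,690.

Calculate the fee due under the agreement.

First $68,000 at 33% = $22,440.00
Next $98,500 at 28% = $27,580.00
Next $51,500 at 20% = $10,300.00
Remaining $74,690 at 15% = $11,203.50
Fee: $22,440.00 + $27,580.00 + $10,300.00 + $11,203.50 = $71,523.50

$71,523.50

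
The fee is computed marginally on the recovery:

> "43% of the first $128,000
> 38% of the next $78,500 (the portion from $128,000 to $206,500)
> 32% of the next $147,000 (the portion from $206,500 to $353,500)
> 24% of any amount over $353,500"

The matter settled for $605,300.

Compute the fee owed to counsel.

$192,342.00

First $128,000 at 43% = $55,040.00
Next $78,500 at 38% = $29,830.00
Next $147,000 at 32% = $47,040.00
Remaining $251,800 at 24% = $60,432.00
Fee: $55,040.00 + $29,830.00 + $47,040.00 + $60,432.00 = $192,342.00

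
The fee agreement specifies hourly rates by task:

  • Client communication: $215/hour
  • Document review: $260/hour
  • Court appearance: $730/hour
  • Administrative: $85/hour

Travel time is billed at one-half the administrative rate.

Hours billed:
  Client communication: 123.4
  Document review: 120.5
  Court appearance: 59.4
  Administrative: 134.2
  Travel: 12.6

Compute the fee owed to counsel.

Client communication: 123.4 × $215 = $26,531.00
Document review: 120.5 × $260 = $31,330.00
Court appearance: 59.4 × $730 = $43,362.00
Administrative: 134.2 × $85 = $11,407.00
Subtotal: $26,531.00 + $31,330.00 + $43,362.00 + $11,407.00 = $112,630.00
Travel: 12.6 × ($85 ÷ 2) = 12.6 × $42.50 = $535.50
Total: $112,630.00 + $535.50 = $113,165.50

$113,165.50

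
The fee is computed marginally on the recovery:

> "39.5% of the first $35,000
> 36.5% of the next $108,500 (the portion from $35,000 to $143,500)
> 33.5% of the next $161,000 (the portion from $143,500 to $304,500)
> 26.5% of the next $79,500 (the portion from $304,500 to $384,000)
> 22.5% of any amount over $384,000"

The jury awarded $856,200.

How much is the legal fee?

$234,675.00

First $35,000 at 39.5% = $13,825.00
Next $108,500 at 36.5% = $39,602.50
Next $161,000 at 33.5% = $53,935.00
Next $79,500 at 26.5% = $21,067.50
Remaining $472,200 at 22.5% = $106,245.00
Fee: $13,825.00 + $39,602.50 + $53,935.00 + $21,067.50 + $106,245.00 = $234,675.00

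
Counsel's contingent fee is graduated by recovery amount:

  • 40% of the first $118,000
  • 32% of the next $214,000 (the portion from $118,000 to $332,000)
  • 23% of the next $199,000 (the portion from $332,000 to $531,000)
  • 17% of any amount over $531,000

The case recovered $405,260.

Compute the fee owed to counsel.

$132,529.80

First $118,000 at 40% = $47,200.00
Next $214,000 at 32% = $68,480.00
Remaining $73,260 at 23% = $16,849.80
Fee: $47,200.00 + $68,480.00 + $16,849.80 = $132,529.80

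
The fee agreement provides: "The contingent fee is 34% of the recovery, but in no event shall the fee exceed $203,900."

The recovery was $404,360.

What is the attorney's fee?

$137,482.40

34% of $404,360 = $137,482.40
That is under the $203,900 cap.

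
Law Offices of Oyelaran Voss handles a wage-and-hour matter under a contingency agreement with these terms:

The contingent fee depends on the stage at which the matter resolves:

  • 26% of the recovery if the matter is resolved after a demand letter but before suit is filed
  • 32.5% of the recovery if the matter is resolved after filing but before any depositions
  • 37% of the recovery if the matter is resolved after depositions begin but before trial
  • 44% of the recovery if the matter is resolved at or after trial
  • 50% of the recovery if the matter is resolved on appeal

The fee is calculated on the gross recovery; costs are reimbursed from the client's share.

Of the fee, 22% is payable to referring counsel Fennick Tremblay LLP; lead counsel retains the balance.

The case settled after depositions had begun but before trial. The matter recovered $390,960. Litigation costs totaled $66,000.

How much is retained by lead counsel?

$112,831.06

Fee base is the gross recovery, $390,960; costs are reimbursed separately.
The matter settled after depositions had begun but before trial, so the 37% rate applies.
$390,960 × 37% = $144,655.20
Referral share: 22% of $144,655.20 = $31,824.14; lead counsel retains $144,655.20 − $31,824.14 = $112,831.06.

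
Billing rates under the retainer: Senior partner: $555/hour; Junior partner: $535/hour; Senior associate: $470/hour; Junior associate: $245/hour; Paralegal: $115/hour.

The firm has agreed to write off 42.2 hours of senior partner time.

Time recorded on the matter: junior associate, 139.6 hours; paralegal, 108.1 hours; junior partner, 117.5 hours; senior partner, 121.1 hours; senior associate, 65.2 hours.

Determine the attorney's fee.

$183,929.50

Senior partner: 121.1 × $555 = $67,210.50
Junior partner: 117.5 × $535 = $62,862.50
Senior associate: 65.2 × $470 = $30,644.00
Junior associate: 139.6 × $245 = $34,202.00
Paralegal: 108.1 × $115 = $12,431.50
Subtotal: $207,350.50
Write-off: 42.2 × $555 = $23,421.00
Total: $207,350.50 − $23,421.00 = $183,929.50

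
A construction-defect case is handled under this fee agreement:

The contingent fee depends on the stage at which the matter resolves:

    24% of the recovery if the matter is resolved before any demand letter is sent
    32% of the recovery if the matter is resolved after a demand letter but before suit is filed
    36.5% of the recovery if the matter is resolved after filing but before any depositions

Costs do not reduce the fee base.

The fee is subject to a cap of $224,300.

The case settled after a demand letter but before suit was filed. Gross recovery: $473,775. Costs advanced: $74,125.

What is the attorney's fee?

$151,608.00

Fee base is the gross recovery, $473,775; costs are reimbursed separately.
The matter settled after a demand letter but before suit was filed, so the 32% rate applies.
$473,775 × 32% = $151,608.00
$151,608.00 is under the $224,300 cap.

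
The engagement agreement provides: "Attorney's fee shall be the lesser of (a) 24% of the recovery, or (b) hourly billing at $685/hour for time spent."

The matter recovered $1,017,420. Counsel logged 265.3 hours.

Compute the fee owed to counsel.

(a) 24% of $1,017,420 = $244,180.80
(b) 265.3 × $685 = $181,730.50
The lesser is (b): $181,730.50.

$181,730.50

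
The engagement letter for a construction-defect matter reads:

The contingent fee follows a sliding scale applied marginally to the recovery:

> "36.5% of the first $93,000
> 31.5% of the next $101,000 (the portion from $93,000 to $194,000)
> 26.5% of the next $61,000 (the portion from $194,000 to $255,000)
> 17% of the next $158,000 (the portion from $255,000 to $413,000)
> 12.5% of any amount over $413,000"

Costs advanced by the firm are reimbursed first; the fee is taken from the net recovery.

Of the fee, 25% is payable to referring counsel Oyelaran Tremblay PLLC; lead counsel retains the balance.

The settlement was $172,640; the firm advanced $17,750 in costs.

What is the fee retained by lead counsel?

Fee base (net of costs): $172,640 − $17,750 = $154,890
First $93,000 at 36.5% = $33,945.00
Remaining $61,890 at 31.5% = $19,495.35
Fee: $33,945.00 + $19,495.35 = $53,440.35
Referral share: 25% of $53,440.35 = $13,360.09; lead counsel retains $53,440.35 − $13,360.09 = $40,080.26.

$40,080.26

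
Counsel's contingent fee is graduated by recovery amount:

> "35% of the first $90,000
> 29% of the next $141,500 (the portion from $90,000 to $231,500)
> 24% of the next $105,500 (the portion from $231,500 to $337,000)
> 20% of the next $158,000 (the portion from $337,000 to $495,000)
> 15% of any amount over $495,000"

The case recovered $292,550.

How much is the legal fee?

$87,187.00

First $90,000 at 35% = $31,500.00
Next $141,500 at 29% = $41,035.00
Remaining $61,050 at 24% = $14,652.00
Fee: $31,500.00 + $41,035.00 + $14,652.00 = $87,187.00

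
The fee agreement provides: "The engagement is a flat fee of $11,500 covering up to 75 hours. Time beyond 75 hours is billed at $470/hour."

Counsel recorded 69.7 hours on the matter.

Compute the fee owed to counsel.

$11,500.00

69.7 hours is within the 75-hour scope; only the flat fee applies.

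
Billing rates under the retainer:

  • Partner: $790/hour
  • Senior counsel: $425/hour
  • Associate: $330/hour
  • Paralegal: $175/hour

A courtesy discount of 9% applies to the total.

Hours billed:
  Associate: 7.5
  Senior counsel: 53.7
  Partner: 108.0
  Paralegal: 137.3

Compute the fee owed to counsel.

$122,526.95

Partner: 108.0 × $790 = $85,320.00
Senior counsel: 53.7 × $425 = $22,822.50
Associate: 7.5 × $330 = $2,475.00
Paralegal: 137.3 × $175 = $24,027.50
Subtotal: $134,645.00
Less 9% discount: −$12,118.05
Total: $134,645.00 − $12,118.05 = $122,526.95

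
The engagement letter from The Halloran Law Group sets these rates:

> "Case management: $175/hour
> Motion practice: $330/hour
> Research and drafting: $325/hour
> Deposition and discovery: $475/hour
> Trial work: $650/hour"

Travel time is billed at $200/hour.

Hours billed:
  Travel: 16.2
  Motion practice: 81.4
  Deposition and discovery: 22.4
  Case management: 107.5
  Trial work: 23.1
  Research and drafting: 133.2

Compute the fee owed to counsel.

$117,859.50

Case management: 107.5 × $175 = $18,812.50
Motion practice: 81.4 × $330 = $26,862.00
Research and drafting: 133.2 × $325 = $43,290.00
Deposition and discovery: 22.4 × $475 = $10,640.00
Trial work: 23.1 × $650 = $15,015.00
Subtotal: $18,812.50 + $26,862.00 + $43,290.00 + $10,640.00 + $15,015.00 = $114,619.50
Travel: 16.2 × $200 = $3,240.00
Total: $114,619.50 + $3,240.00 = $117,859.50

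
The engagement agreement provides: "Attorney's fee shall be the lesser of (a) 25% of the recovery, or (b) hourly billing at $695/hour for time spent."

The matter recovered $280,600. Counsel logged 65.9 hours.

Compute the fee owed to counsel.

$45,800.50

(a) 25% of $280,600 = $70,150.00
(b) 65.9 × $695 = $45,800.50
The lesser is (b): $45,800.50.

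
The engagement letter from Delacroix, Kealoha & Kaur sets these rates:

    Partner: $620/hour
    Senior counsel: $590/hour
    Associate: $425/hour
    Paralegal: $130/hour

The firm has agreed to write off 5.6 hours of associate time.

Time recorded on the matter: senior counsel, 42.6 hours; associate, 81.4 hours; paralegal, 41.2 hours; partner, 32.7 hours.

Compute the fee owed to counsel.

Partner: 32.7 × $620 = $20,274.00
Senior counsel: 42.6 × $590 = $25,134.00
Associate: 81.4 × $425 = $34,595.00
Paralegal: 41.2 × $130 = $5,356.00
Subtotal: $85,359.00
Write-off: 5.6 × $425 = $2,380.00
Total: $85,359.00 − $2,380.00 = $82,979.00

$82,979.00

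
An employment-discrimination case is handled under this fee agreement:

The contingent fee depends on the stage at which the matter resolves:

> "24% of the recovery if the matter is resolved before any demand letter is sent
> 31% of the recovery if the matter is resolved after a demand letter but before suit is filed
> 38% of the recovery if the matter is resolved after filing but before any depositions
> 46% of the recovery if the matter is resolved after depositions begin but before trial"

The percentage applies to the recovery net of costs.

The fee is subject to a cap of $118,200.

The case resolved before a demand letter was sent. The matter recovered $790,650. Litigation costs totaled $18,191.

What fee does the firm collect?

$118,200.00

Fee base (net of costs): $790,650 − $18,191 = $772,459
The matter resolved before a demand letter was sent, so the 24% rate applies.
$772,459 × 24% = $185,390.16
$185,390.16 exceeds the $118,200 cap, so the fee is capped at $118,200.00.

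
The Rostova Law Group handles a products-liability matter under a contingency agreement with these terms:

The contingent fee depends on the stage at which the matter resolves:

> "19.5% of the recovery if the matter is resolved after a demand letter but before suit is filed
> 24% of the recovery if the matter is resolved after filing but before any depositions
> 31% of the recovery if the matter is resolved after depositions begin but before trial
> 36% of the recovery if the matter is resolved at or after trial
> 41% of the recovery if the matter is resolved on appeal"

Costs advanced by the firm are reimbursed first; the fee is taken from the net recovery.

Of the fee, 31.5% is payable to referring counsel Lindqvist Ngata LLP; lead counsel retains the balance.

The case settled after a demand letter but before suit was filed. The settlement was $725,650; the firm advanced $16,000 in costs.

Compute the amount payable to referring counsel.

Fee base (net of costs): $725,650 − $16,000 = $709,650
The matter settled after a demand letter but before suit was filed, so the 19.5% rate applies.
$709,650 × 19.5% = $138,381.75
Referral share: 31.5% of $138,381.75 = $43,590.25; lead counsel retains $138,381.75 − $43,590.25 = $94,791.50.

$43,590.25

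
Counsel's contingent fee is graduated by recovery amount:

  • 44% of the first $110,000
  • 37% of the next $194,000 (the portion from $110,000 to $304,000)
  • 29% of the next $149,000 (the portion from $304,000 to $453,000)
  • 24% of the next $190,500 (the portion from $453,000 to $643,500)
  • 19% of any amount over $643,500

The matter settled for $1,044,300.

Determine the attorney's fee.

$285,262.00

First $110,000 at 44% = $48,400.00
Next $194,000 at 37% = $71,780.00
Next $149,000 at 29% = $43,210.00
Next $190,500 at 24% = $45,720.00
Remaining $400,800 at 19% = $76,152.00
Fee: $48,400.00 + $71,780.00 + $43,210.00 + $45,720.00 + $76,152.00 = $285,262.00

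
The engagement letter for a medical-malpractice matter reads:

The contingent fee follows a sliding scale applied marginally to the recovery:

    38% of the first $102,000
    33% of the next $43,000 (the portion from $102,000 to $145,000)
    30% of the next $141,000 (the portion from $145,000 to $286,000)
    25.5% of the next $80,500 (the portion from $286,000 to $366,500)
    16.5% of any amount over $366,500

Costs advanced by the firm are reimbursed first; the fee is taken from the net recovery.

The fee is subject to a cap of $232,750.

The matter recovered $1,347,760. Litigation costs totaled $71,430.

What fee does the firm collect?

$232,750.00

Fee base (net of costs): $1,347,760 − $71,430 = $1,276,330
First $102,000 at 38% = $38,760.00
Next $43,000 at 33% = $14,190.00
Next $141,000 at 30% = $42,300.00
Next $80,500 at 25.5% = $20,527.50
Remaining $909,830 at 16.5% = $150,121.95
Fee: $38,760.00 + $14,190.00 + $42,300.00 + $20,527.50 + $150,121.95 = $265,899.45
$265,899.45 exceeds the $232,750 cap, so the fee is capped at $232,750.00.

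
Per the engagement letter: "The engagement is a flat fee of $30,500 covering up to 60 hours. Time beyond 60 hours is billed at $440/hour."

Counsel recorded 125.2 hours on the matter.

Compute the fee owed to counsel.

$59,188.00

Flat fee: $30,500.00
Excess hours: 125.2 − 60 = 65.2
Overrun: 65.2 × $440 = $28,688.00
Total: $30,500.00 + $28,688.00 = $59,188.00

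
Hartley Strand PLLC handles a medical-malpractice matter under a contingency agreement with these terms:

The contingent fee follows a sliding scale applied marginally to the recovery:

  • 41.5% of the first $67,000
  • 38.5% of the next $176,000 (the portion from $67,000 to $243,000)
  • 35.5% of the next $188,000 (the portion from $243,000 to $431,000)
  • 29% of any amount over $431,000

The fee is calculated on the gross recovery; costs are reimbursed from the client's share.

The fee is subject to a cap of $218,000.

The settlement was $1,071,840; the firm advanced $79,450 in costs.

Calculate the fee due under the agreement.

Fee base is the gross recovery, $1,071,840; costs are reimbursed separately.
First $67,000 at 41.5% = $27,805.00
Next $176,000 at 38.5% = $67,760.00
Next $188,000 at 35.5% = $66,740.00
Remaining $640,840 at 29% = $185,843.60
Fee: $27,805.00 + $67,760.00 + $66,740.00 + $185,843.60 = $348,148.60
$348,148.60 exceeds the $218,000 cap, so the fee is capped at $218,000.00.

$218,000.00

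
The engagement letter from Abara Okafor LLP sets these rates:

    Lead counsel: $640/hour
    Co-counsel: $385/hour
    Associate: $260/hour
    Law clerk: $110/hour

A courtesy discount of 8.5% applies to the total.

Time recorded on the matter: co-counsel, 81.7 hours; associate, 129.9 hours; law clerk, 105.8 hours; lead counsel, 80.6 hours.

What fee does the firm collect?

$117,532.21

Lead counsel: 80.6 × $640 = $51,584.00
Co-counsel: 81.7 × $385 = $31,454.50
Associate: 129.9 × $260 = $33,774.00
Law clerk: 105.8 × $110 = $11,638.00
Subtotal: $128,450.50
Less 8.5% discount: −$10,918.29
Total: $128,450.50 − $10,918.29 = $117,532.21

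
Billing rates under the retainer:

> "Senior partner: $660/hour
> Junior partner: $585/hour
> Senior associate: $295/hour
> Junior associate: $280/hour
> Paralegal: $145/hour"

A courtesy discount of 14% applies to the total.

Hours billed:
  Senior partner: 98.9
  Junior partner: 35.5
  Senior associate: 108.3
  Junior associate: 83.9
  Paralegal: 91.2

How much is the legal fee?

$133,047.16

Senior partner: 98.9 × $660 = $65,274.00
Junior partner: 35.5 × $585 = $20,767.50
Senior associate: 108.3 × $295 = $31,948.50
Junior associate: 83.9 × $280 = $23,492.00
Paralegal: 91.2 × $145 = $13,224.00
Subtotal: $154,706.00
Less 14% discount: −$21,658.84
Total: $154,706.00 − $21,658.84 = $133,047.16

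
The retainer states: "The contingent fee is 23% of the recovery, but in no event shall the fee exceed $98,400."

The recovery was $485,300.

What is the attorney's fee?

$98,400.00

23% of $485,300 = $111,619.00
That exceeds the $98,400 cap, so the fee is capped at $98,400.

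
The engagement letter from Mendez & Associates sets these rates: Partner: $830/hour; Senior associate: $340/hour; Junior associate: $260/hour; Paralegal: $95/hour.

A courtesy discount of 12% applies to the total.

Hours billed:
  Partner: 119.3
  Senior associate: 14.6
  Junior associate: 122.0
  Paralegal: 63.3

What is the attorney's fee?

$124,710.52

Partner: 119.3 × $830 = $99,019.00
Senior associate: 14.6 × $340 = $4,964.00
Junior associate: 122.0 × $260 = $31,720.00
Paralegal: 63.3 × $95 = $6,013.50
Subtotal: $141,716.50
Less 12% discount: −$17,005.98
Total: $141,716.50 − $17,005.98 = $124,710.52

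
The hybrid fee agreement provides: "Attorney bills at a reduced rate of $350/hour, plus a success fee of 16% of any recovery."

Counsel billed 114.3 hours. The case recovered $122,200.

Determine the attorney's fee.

Hourly: 114.3 × $350 = $40,005.00
Success fee: 16% of $122,200 = $19,552.00
Total: $40,005.00 + $19,552.00 = $59,557.00

$59,557.00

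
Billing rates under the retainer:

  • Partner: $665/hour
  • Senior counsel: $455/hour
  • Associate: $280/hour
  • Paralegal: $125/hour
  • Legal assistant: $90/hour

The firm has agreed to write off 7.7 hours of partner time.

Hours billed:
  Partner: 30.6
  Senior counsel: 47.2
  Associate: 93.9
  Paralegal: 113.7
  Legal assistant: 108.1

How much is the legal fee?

Partner: 30.6 × $665 = $20,349.00
Senior counsel: 47.2 × $455 = $21,476.00
Associate: 93.9 × $280 = $26,292.00
Paralegal: 113.7 × $125 = $14,212.50
Legal assistant: 108.1 × $90 = $9,729.00
Subtotal: $92,058.50
Write-off: 7.7 × $665 = $5,120.50
Total: $92,058.50 − $5,120.50 = $86,938.00

$86,938.00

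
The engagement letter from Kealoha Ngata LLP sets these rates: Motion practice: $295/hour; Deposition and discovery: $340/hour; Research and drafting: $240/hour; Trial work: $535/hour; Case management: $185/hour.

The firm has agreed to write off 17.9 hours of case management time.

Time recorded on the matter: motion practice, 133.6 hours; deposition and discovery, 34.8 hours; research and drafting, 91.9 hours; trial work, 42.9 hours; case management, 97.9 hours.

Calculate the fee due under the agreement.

Motion practice: 133.6 × $295 = $39,412.00
Deposition and discovery: 34.8 × $340 = $11,832.00
Research and drafting: 91.9 × $240 = $22,056.00
Trial work: 42.9 × $535 = $22,951.50
Case management: 97.9 × $185 = $18,111.50
Subtotal: $114,363.00
Write-off: 17.9 × $185 = $3,311.50
Total: $114,363.00 − $3,311.50 = $111,051.50

$111,051.50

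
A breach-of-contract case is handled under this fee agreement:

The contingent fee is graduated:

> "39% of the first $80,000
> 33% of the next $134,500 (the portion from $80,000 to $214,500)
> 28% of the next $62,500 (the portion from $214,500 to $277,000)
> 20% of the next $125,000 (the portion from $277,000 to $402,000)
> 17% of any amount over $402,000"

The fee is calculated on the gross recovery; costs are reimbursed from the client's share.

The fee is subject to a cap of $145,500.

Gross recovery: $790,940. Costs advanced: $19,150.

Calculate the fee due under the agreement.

Fee base is the gross recovery, $790,940; costs are reimbursed separately.
First $80,000 at 39% = $31,200.00
Next $134,500 at 33% = $44,385.00
Next $62,500 at 28% = $17,500.00
Next $125,000 at 20% = $25,000.00
Remaining $388,940 at 17% = $66,119.80
Fee: $31,200.00 + $44,385.00 + $17,500.00 + $25,000.00 + $66,119.80 = $184,204.80
$184,204.80 exceeds the $145,500 cap, so the fee is capped at $145,500.00.

$145,500.00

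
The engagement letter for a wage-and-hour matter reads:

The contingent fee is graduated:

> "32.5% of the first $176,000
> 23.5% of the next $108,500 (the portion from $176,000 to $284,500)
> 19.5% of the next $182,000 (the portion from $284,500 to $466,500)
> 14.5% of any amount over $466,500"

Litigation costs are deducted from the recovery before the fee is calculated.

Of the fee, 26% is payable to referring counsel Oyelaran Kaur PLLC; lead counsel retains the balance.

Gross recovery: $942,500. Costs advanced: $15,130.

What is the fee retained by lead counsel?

$136,910.10

Fee base (net of costs): $942,500 − $15,130 = $927,370
First $176,000 at 32.5% = $57,200.00
Next $108,500 at 23.5% = $25,497.50
Next $182,000 at 19.5% = $35,490.00
Remaining $460,870 at 14.5% = $66,826.15
Fee: $57,200.00 + $25,497.50 + $35,490.00 + $66,826.15 = $185,013.65
Referral share: 26% of $185,013.65 = $48,103.55; lead counsel retains $185,013.65 − $48,103.55 = $136,910.10.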